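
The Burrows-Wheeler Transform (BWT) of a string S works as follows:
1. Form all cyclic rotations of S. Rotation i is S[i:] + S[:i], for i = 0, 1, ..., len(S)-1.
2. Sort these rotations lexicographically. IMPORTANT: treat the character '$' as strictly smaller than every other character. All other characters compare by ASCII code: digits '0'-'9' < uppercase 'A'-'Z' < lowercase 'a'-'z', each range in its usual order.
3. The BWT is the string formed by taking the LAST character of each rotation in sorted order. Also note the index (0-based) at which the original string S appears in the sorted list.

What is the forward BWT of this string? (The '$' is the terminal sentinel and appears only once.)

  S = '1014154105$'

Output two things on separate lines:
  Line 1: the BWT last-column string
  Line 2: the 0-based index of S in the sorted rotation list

Answer: 511$4045101
3

Derivation:
All 11 rotations (rotation i = S[i:]+S[:i]):
  rot[0] = 1014154105$
  rot[1] = 014154105$1
  rot[2] = 14154105$10
  rot[3] = 4154105$101
  rot[4] = 154105$1014
  rot[5] = 54105$10141
  rot[6] = 4105$101415
  rot[7] = 105$1014154
  rot[8] = 05$10141541
  rot[9] = 5$101415410
  rot[10] = $1014154105
Sorted (with $ < everything):
  sorted[0] = $1014154105  (last char: '5')
  sorted[1] = 014154105$1  (last char: '1')
  sorted[2] = 05$10141541  (last char: '1')
  sorted[3] = 1014154105$  (last char: '$')
  sorted[4] = 105$1014154  (last char: '4')
  sorted[5] = 14154105$10  (last char: '0')
  sorted[6] = 154105$1014  (last char: '4')
  sorted[7] = 4105$101415  (last char: '5')
  sorted[8] = 4154105$101  (last char: '1')
  sorted[9] = 5$101415410  (last char: '0')
  sorted[10] = 54105$10141  (last char: '1')
Last column: 511$4045101
Original string S is at sorted index 3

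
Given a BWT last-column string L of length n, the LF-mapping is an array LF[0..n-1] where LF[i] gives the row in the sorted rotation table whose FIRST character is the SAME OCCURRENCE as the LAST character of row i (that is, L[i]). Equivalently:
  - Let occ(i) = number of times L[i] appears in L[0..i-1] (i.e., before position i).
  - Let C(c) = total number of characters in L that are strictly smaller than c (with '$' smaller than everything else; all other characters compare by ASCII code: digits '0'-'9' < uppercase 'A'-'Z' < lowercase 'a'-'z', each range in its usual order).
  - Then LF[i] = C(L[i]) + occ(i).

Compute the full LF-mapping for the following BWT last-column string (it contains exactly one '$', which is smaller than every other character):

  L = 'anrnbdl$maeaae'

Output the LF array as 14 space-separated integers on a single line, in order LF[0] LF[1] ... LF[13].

Answer: 1 11 13 12 5 6 9 0 10 2 7 3 4 8

Derivation:
Char counts: '$':1, 'a':4, 'b':1, 'd':1, 'e':2, 'l':1, 'm':1, 'n':2, 'r':1
C (first-col start): C('$')=0, C('a')=1, C('b')=5, C('d')=6, C('e')=7, C('l')=9, C('m')=10, C('n')=11, C('r')=13
L[0]='a': occ=0, LF[0]=C('a')+0=1+0=1
L[1]='n': occ=0, LF[1]=C('n')+0=11+0=11
L[2]='r': occ=0, LF[2]=C('r')+0=13+0=13
L[3]='n': occ=1, LF[3]=C('n')+1=11+1=12
L[4]='b': occ=0, LF[4]=C('b')+0=5+0=5
L[5]='d': occ=0, LF[5]=C('d')+0=6+0=6
L[6]='l': occ=0, LF[6]=C('l')+0=9+0=9
L[7]='$': occ=0, LF[7]=C('$')+0=0+0=0
L[8]='m': occ=0, LF[8]=C('m')+0=10+0=10
L[9]='a': occ=1, LF[9]=C('a')+1=1+1=2
L[10]='e': occ=0, LF[10]=C('e')+0=7+0=7
L[11]='a': occ=2, LF[11]=C('a')+2=1+2=3
L[12]='a': occ=3, LF[12]=C('a')+3=1+3=4
L[13]='e': occ=1, LF[13]=C('e')+1=7+1=8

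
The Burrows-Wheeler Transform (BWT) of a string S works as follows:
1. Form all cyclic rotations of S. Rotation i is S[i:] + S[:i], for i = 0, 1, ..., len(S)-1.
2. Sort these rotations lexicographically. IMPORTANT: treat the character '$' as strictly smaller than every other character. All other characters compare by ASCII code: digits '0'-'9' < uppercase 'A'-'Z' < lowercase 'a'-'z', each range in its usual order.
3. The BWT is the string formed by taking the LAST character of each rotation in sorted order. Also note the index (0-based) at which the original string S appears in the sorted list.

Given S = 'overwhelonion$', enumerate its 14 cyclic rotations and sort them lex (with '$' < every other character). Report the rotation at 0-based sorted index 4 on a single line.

All 14 rotations (rotation i = S[i:]+S[:i]):
  rot[0] = overwhelonion$
  rot[1] = verwhelonion$o
  rot[2] = erwhelonion$ov
  rot[3] = rwhelonion$ove
  rot[4] = whelonion$over
  rot[5] = helonion$overw
  rot[6] = elonion$overwh
  rot[7] = lonion$overwhe
  rot[8] = onion$overwhel
  rot[9] = nion$overwhelo
  rot[10] = ion$overwhelon
  rot[11] = on$overwheloni
  rot[12] = n$overwhelonio
  rot[13] = $overwhelonion
Sorted (with $ < everything):
  sorted[0] = $overwhelonion
  sorted[1] = elonion$overwh
  sorted[2] = erwhelonion$ov
  sorted[3] = helonion$overw
  sorted[4] = ion$overwhelon
  sorted[5] = lonion$overwhe
  sorted[6] = n$overwhelonio
  sorted[7] = nion$overwhelo
  sorted[8] = on$overwheloni
  sorted[9] = onion$overwhel
  sorted[10] = overwhelonion$
  sorted[11] = rwhelonion$ove
  sorted[12] = verwhelonion$o
  sorted[13] = whelonion$over
sorted[4] = ion$overwhelon

Answer: ion$overwhelon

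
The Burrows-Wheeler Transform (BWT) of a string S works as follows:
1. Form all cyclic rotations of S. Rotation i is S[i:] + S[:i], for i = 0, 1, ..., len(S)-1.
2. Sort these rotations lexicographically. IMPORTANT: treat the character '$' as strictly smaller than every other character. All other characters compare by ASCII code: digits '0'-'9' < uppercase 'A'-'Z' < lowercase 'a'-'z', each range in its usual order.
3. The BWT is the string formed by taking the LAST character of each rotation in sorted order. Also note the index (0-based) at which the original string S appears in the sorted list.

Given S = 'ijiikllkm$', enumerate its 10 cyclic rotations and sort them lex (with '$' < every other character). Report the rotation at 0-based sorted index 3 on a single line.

Answer: ikllkm$iji

Derivation:
All 10 rotations (rotation i = S[i:]+S[:i]):
  rot[0] = ijiikllkm$
  rot[1] = jiikllkm$i
  rot[2] = iikllkm$ij
  rot[3] = ikllkm$iji
  rot[4] = kllkm$ijii
  rot[5] = llkm$ijiik
  rot[6] = lkm$ijiikl
  rot[7] = km$ijiikll
  rot[8] = m$ijiikllk
  rot[9] = $ijiikllkm
Sorted (with $ < everything):
  sorted[0] = $ijiikllkm
  sorted[1] = iikllkm$ij
  sorted[2] = ijiikllkm$
  sorted[3] = ikllkm$iji
  sorted[4] = jiikllkm$i
  sorted[5] = kllkm$ijii
  sorted[6] = km$ijiikll
  sorted[7] = lkm$ijiikl
  sorted[8] = llkm$ijiik
  sorted[9] = m$ijiikllk
sorted[3] = ikllkm$iji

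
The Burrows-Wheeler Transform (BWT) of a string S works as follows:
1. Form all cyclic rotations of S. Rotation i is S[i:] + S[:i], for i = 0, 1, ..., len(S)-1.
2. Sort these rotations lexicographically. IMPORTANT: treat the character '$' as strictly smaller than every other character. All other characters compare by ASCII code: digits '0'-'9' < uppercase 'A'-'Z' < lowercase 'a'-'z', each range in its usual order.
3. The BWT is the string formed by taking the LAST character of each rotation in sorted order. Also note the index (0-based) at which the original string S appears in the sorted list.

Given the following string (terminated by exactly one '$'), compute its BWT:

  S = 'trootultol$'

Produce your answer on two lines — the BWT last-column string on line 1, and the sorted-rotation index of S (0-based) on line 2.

All 11 rotations (rotation i = S[i:]+S[:i]):
  rot[0] = trootultol$
  rot[1] = rootultol$t
  rot[2] = ootultol$tr
  rot[3] = otultol$tro
  rot[4] = tultol$troo
  rot[5] = ultol$troot
  rot[6] = ltol$trootu
  rot[7] = tol$trootul
  rot[8] = ol$trootult
  rot[9] = l$trootulto
  rot[10] = $trootultol
Sorted (with $ < everything):
  sorted[0] = $trootultol  (last char: 'l')
  sorted[1] = l$trootulto  (last char: 'o')
  sorted[2] = ltol$trootu  (last char: 'u')
  sorted[3] = ol$trootult  (last char: 't')
  sorted[4] = ootultol$tr  (last char: 'r')
  sorted[5] = otultol$tro  (last char: 'o')
  sorted[6] = rootultol$t  (last char: 't')
  sorted[7] = tol$trootul  (last char: 'l')
  sorted[8] = trootultol$  (last char: '$')
  sorted[9] = tultol$troo  (last char: 'o')
  sorted[10] = ultol$troot  (last char: 't')
Last column: loutrotl$ot
Original string S is at sorted index 8

Answer: loutrotl$ot
8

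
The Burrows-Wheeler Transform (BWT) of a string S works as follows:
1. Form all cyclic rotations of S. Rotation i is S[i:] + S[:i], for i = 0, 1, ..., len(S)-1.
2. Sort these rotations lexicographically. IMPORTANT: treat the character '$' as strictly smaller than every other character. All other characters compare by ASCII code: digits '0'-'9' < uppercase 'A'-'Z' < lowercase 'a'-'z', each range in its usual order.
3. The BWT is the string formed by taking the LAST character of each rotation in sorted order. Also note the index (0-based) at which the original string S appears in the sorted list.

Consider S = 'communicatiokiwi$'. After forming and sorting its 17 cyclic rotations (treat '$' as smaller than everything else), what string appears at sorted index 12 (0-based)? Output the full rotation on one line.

All 17 rotations (rotation i = S[i:]+S[:i]):
  rot[0] = communicatiokiwi$
  rot[1] = ommunicatiokiwi$c
  rot[2] = mmunicatiokiwi$co
  rot[3] = municatiokiwi$com
  rot[4] = unicatiokiwi$comm
  rot[5] = nicatiokiwi$commu
  rot[6] = icatiokiwi$commun
  rot[7] = catiokiwi$communi
  rot[8] = atiokiwi$communic
  rot[9] = tiokiwi$communica
  rot[10] = iokiwi$communicat
  rot[11] = okiwi$communicati
  rot[12] = kiwi$communicatio
  rot[13] = iwi$communicatiok
  rot[14] = wi$communicatioki
  rot[15] = i$communicatiokiw
  rot[16] = $communicatiokiwi
Sorted (with $ < everything):
  sorted[0] = $communicatiokiwi
  sorted[1] = atiokiwi$communic
  sorted[2] = catiokiwi$communi
  sorted[3] = communicatiokiwi$
  sorted[4] = i$communicatiokiw
  sorted[5] = icatiokiwi$commun
  sorted[6] = iokiwi$communicat
  sorted[7] = iwi$communicatiok
  sorted[8] = kiwi$communicatio
  sorted[9] = mmunicatiokiwi$co
  sorted[10] = municatiokiwi$com
  sorted[11] = nicatiokiwi$commu
  sorted[12] = okiwi$communicati
  sorted[13] = ommunicatiokiwi$c
  sorted[14] = tiokiwi$communica
  sorted[15] = unicatiokiwi$comm
  sorted[16] = wi$communicatioki
sorted[12] = okiwi$communicati

Answer: okiwi$communicati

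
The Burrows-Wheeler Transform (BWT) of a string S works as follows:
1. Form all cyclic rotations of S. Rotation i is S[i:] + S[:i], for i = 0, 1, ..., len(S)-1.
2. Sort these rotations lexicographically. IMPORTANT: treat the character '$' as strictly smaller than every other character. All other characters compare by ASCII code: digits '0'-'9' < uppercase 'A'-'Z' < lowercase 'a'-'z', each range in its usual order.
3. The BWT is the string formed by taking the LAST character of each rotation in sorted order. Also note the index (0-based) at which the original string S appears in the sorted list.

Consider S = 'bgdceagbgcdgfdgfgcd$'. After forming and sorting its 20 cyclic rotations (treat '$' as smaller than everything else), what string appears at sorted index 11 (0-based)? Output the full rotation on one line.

All 20 rotations (rotation i = S[i:]+S[:i]):
  rot[0] = bgdceagbgcdgfdgfgcd$
  rot[1] = gdceagbgcdgfdgfgcd$b
  rot[2] = dceagbgcdgfdgfgcd$bg
  rot[3] = ceagbgcdgfdgfgcd$bgd
  rot[4] = eagbgcdgfdgfgcd$bgdc
  rot[5] = agbgcdgfdgfgcd$bgdce
  rot[6] = gbgcdgfdgfgcd$bgdcea
  rot[7] = bgcdgfdgfgcd$bgdceag
  rot[8] = gcdgfdgfgcd$bgdceagb
  rot[9] = cdgfdgfgcd$bgdceagbg
  rot[10] = dgfdgfgcd$bgdceagbgc
  rot[11] = gfdgfgcd$bgdceagbgcd
  rot[12] = fdgfgcd$bgdceagbgcdg
  rot[13] = dgfgcd$bgdceagbgcdgf
  rot[14] = gfgcd$bgdceagbgcdgfd
  rot[15] = fgcd$bgdceagbgcdgfdg
  rot[16] = gcd$bgdceagbgcdgfdgf
  rot[17] = cd$bgdceagbgcdgfdgfg
  rot[18] = d$bgdceagbgcdgfdgfgc
  rot[19] = $bgdceagbgcdgfdgfgcd
Sorted (with $ < everything):
  sorted[0] = $bgdceagbgcdgfdgfgcd
  sorted[1] = agbgcdgfdgfgcd$bgdce
  sorted[2] = bgcdgfdgfgcd$bgdceag
  sorted[3] = bgdceagbgcdgfdgfgcd$
  sorted[4] = cd$bgdceagbgcdgfdgfg
  sorted[5] = cdgfdgfgcd$bgdceagbg
  sorted[6] = ceagbgcdgfdgfgcd$bgd
  sorted[7] = d$bgdceagbgcdgfdgfgc
  sorted[8] = dceagbgcdgfdgfgcd$bg
  sorted[9] = dgfdgfgcd$bgdceagbgc
  sorted[10] = dgfgcd$bgdceagbgcdgf
  sorted[11] = eagbgcdgfdgfgcd$bgdc
  sorted[12] = fdgfgcd$bgdceagbgcdg
  sorted[13] = fgcd$bgdceagbgcdgfdg
  sorted[14] = gbgcdgfdgfgcd$bgdcea
  sorted[15] = gcd$bgdceagbgcdgfdgf
  sorted[16] = gcdgfdgfgcd$bgdceagb
  sorted[17] = gdceagbgcdgfdgfgcd$b
  sorted[18] = gfdgfgcd$bgdceagbgcd
  sorted[19] = gfgcd$bgdceagbgcdgfd
sorted[11] = eagbgcdgfdgfgcd$bgdc

Answer: eagbgcdgfdgfgcd$bgdc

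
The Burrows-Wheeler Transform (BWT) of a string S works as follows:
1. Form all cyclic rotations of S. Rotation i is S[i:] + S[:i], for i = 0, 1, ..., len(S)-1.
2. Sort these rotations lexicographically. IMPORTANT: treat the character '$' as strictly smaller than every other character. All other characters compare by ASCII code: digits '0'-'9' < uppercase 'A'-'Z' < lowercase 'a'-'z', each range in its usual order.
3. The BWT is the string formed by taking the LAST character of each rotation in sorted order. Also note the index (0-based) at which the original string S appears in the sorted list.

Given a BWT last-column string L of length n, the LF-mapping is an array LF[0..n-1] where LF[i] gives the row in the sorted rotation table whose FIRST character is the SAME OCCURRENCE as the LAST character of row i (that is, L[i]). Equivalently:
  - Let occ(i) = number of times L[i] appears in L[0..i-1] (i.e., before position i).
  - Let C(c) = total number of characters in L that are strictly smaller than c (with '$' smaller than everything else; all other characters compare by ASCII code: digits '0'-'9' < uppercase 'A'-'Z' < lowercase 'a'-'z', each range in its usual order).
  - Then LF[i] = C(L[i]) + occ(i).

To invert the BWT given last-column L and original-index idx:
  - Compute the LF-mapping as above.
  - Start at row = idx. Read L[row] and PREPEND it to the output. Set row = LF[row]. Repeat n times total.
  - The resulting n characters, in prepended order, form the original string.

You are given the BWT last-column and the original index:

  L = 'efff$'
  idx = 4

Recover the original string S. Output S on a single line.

LF mapping: 1 2 3 4 0
Walk LF starting at row 4, prepending L[row]:
  step 1: row=4, L[4]='$', prepend. Next row=LF[4]=0
  step 2: row=0, L[0]='e', prepend. Next row=LF[0]=1
  step 3: row=1, L[1]='f', prepend. Next row=LF[1]=2
  step 4: row=2, L[2]='f', prepend. Next row=LF[2]=3
  step 5: row=3, L[3]='f', prepend. Next row=LF[3]=4
Reversed output: fffe$

Answer: fffe$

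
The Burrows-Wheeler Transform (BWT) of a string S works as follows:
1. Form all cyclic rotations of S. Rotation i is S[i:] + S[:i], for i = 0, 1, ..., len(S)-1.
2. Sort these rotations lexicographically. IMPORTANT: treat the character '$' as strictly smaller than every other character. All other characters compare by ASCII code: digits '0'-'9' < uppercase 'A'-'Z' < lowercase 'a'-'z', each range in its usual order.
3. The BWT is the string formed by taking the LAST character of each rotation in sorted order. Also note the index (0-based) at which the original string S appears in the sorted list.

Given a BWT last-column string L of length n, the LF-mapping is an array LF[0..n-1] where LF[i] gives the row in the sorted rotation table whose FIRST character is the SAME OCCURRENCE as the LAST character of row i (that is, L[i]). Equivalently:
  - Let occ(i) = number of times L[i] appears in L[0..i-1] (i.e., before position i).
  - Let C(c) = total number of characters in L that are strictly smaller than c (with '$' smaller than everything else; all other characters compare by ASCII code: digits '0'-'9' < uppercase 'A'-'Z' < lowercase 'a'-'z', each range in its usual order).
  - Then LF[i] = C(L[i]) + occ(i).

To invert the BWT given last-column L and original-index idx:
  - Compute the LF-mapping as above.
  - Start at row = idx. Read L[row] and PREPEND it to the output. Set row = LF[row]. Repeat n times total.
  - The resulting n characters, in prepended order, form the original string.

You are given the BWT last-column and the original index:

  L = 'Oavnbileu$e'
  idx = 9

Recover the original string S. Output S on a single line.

LF mapping: 1 2 10 8 3 6 7 4 9 0 5
Walk LF starting at row 9, prepending L[row]:
  step 1: row=9, L[9]='$', prepend. Next row=LF[9]=0
  step 2: row=0, L[0]='O', prepend. Next row=LF[0]=1
  step 3: row=1, L[1]='a', prepend. Next row=LF[1]=2
  step 4: row=2, L[2]='v', prepend. Next row=LF[2]=10
  step 5: row=10, L[10]='e', prepend. Next row=LF[10]=5
  step 6: row=5, L[5]='i', prepend. Next row=LF[5]=6
  step 7: row=6, L[6]='l', prepend. Next row=LF[6]=7
  step 8: row=7, L[7]='e', prepend. Next row=LF[7]=4
  step 9: row=4, L[4]='b', prepend. Next row=LF[4]=3
  step 10: row=3, L[3]='n', prepend. Next row=LF[3]=8
  step 11: row=8, L[8]='u', prepend. Next row=LF[8]=9
Reversed output: unbelievaO$

Answer: unbelievaO$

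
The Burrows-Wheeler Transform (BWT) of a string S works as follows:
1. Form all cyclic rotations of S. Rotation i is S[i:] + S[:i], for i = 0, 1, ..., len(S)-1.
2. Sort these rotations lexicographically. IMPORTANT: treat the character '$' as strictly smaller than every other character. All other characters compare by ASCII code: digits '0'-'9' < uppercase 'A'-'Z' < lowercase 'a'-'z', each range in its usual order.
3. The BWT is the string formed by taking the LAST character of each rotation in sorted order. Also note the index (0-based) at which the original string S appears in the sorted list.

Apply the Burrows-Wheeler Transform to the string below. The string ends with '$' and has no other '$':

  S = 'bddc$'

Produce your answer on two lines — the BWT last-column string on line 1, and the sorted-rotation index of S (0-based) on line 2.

Answer: c$ddb
1

Derivation:
All 5 rotations (rotation i = S[i:]+S[:i]):
  rot[0] = bddc$
  rot[1] = ddc$b
  rot[2] = dc$bd
  rot[3] = c$bdd
  rot[4] = $bddc
Sorted (with $ < everything):
  sorted[0] = $bddc  (last char: 'c')
  sorted[1] = bddc$  (last char: '$')
  sorted[2] = c$bdd  (last char: 'd')
  sorted[3] = dc$bd  (last char: 'd')
  sorted[4] = ddc$b  (last char: 'b')
Last column: c$ddb
Original string S is at sorted index 1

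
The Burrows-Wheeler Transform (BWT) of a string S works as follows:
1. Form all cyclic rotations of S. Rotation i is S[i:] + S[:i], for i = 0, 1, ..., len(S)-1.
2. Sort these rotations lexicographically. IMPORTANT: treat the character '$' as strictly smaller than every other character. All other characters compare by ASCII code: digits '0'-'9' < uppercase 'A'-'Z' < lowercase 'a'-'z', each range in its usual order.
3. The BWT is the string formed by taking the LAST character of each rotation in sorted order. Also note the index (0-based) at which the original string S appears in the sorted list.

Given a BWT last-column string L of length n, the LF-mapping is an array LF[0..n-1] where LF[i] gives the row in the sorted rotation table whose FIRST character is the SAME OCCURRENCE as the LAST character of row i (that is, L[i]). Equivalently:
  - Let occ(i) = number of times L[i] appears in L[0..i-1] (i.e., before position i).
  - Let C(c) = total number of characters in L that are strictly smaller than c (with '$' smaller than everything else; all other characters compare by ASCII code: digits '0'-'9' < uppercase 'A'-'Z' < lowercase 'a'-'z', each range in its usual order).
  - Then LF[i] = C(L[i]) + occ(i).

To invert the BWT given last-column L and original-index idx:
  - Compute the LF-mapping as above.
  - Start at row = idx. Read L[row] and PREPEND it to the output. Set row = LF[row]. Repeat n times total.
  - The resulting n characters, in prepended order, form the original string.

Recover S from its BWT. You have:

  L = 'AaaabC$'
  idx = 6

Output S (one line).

LF mapping: 1 3 4 5 6 2 0
Walk LF starting at row 6, prepending L[row]:
  step 1: row=6, L[6]='$', prepend. Next row=LF[6]=0
  step 2: row=0, L[0]='A', prepend. Next row=LF[0]=1
  step 3: row=1, L[1]='a', prepend. Next row=LF[1]=3
  step 4: row=3, L[3]='a', prepend. Next row=LF[3]=5
  step 5: row=5, L[5]='C', prepend. Next row=LF[5]=2
  step 6: row=2, L[2]='a', prepend. Next row=LF[2]=4
  step 7: row=4, L[4]='b', prepend. Next row=LF[4]=6
Reversed output: baCaaA$

Answer: baCaaA$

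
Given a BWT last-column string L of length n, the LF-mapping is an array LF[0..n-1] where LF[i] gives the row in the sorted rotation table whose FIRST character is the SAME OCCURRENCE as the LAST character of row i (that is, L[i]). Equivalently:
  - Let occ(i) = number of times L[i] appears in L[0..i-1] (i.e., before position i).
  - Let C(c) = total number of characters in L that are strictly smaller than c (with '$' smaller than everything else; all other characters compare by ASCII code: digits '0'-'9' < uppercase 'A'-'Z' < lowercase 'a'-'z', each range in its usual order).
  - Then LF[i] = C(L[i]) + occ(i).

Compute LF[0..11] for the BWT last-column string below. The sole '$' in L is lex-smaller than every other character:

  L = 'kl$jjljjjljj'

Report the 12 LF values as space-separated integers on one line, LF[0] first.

Answer: 8 9 0 1 2 10 3 4 5 11 6 7

Derivation:
Char counts: '$':1, 'j':7, 'k':1, 'l':3
C (first-col start): C('$')=0, C('j')=1, C('k')=8, C('l')=9
L[0]='k': occ=0, LF[0]=C('k')+0=8+0=8
L[1]='l': occ=0, LF[1]=C('l')+0=9+0=9
L[2]='$': occ=0, LF[2]=C('$')+0=0+0=0
L[3]='j': occ=0, LF[3]=C('j')+0=1+0=1
L[4]='j': occ=1, LF[4]=C('j')+1=1+1=2
L[5]='l': occ=1, LF[5]=C('l')+1=9+1=10
L[6]='j': occ=2, LF[6]=C('j')+2=1+2=3
L[7]='j': occ=3, LF[7]=C('j')+3=1+3=4
L[8]='j': occ=4, LF[8]=C('j')+4=1+4=5
L[9]='l': occ=2, LF[9]=C('l')+2=9+2=11
L[10]='j': occ=5, LF[10]=C('j')+5=1+5=6
L[11]='j': occ=6, LF[11]=C('j')+6=1+6=7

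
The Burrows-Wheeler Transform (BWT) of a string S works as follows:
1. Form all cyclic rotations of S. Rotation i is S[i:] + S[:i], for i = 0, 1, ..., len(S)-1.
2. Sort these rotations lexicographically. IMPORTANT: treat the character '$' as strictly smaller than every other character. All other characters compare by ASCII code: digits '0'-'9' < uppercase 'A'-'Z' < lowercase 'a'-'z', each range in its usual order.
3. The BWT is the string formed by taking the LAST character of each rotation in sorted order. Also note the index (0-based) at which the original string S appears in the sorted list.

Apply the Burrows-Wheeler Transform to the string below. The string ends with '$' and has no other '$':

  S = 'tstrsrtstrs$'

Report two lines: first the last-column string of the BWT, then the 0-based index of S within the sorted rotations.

All 12 rotations (rotation i = S[i:]+S[:i]):
  rot[0] = tstrsrtstrs$
  rot[1] = strsrtstrs$t
  rot[2] = trsrtstrs$ts
  rot[3] = rsrtstrs$tst
  rot[4] = srtstrs$tstr
  rot[5] = rtstrs$tstrs
  rot[6] = tstrs$tstrsr
  rot[7] = strs$tstrsrt
  rot[8] = trs$tstrsrts
  rot[9] = rs$tstrsrtst
  rot[10] = s$tstrsrtstr
  rot[11] = $tstrsrtstrs
Sorted (with $ < everything):
  sorted[0] = $tstrsrtstrs  (last char: 's')
  sorted[1] = rs$tstrsrtst  (last char: 't')
  sorted[2] = rsrtstrs$tst  (last char: 't')
  sorted[3] = rtstrs$tstrs  (last char: 's')
  sorted[4] = s$tstrsrtstr  (last char: 'r')
  sorted[5] = srtstrs$tstr  (last char: 'r')
  sorted[6] = strs$tstrsrt  (last char: 't')
  sorted[7] = strsrtstrs$t  (last char: 't')
  sorted[8] = trs$tstrsrts  (last char: 's')
  sorted[9] = trsrtstrs$ts  (last char: 's')
  sorted[10] = tstrs$tstrsr  (last char: 'r')
  sorted[11] = tstrsrtstrs$  (last char: '$')
Last column: sttsrrttssr$
Original string S is at sorted index 11

Answer: sttsrrttssr$
11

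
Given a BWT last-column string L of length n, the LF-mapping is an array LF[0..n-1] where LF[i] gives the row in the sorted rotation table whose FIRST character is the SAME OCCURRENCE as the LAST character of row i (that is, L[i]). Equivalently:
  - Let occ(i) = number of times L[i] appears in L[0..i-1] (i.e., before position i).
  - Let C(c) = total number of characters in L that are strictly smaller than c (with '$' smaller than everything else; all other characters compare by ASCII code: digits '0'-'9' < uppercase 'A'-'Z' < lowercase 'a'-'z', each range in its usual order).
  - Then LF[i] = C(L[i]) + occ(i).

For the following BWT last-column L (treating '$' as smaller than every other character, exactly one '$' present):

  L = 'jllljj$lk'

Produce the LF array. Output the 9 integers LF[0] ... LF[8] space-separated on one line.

Char counts: '$':1, 'j':3, 'k':1, 'l':4
C (first-col start): C('$')=0, C('j')=1, C('k')=4, C('l')=5
L[0]='j': occ=0, LF[0]=C('j')+0=1+0=1
L[1]='l': occ=0, LF[1]=C('l')+0=5+0=5
L[2]='l': occ=1, LF[2]=C('l')+1=5+1=6
L[3]='l': occ=2, LF[3]=C('l')+2=5+2=7
L[4]='j': occ=1, LF[4]=C('j')+1=1+1=2
L[5]='j': occ=2, LF[5]=C('j')+2=1+2=3
L[6]='$': occ=0, LF[6]=C('$')+0=0+0=0
L[7]='l': occ=3, LF[7]=C('l')+3=5+3=8
L[8]='k': occ=0, LF[8]=C('k')+0=4+0=4

Answer: 1 5 6 7 2 3 0 8 4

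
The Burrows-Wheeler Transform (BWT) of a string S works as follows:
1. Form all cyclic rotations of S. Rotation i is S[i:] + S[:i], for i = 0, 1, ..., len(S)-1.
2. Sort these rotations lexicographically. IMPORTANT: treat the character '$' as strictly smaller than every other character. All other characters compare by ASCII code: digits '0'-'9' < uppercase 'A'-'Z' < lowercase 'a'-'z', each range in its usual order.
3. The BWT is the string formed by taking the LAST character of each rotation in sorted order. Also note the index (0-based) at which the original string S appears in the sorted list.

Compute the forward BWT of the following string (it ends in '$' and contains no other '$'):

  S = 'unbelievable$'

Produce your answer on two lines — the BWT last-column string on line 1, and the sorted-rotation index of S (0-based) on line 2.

Answer: evnalbilbeu$e
11

Derivation:
All 13 rotations (rotation i = S[i:]+S[:i]):
  rot[0] = unbelievable$
  rot[1] = nbelievable$u
  rot[2] = believable$un
  rot[3] = elievable$unb
  rot[4] = lievable$unbe
  rot[5] = ievable$unbel
  rot[6] = evable$unbeli
  rot[7] = vable$unbelie
  rot[8] = able$unbeliev
  rot[9] = ble$unbelieva
  rot[10] = le$unbelievab
  rot[11] = e$unbelievabl
  rot[12] = $unbelievable
Sorted (with $ < everything):
  sorted[0] = $unbelievable  (last char: 'e')
  sorted[1] = able$unbeliev  (last char: 'v')
  sorted[2] = believable$un  (last char: 'n')
  sorted[3] = ble$unbelieva  (last char: 'a')
  sorted[4] = e$unbelievabl  (last char: 'l')
  sorted[5] = elievable$unb  (last char: 'b')
  sorted[6] = evable$unbeli  (last char: 'i')
  sorted[7] = ievable$unbel  (last char: 'l')
  sorted[8] = le$unbelievab  (last char: 'b')
  sorted[9] = lievable$unbe  (last char: 'e')
  sorted[10] = nbelievable$u  (last char: 'u')
  sorted[11] = unbelievable$  (last char: '$')
  sorted[12] = vable$unbelie  (last char: 'e')
Last column: evnalbilbeu$e
Original string S is at sorted index 11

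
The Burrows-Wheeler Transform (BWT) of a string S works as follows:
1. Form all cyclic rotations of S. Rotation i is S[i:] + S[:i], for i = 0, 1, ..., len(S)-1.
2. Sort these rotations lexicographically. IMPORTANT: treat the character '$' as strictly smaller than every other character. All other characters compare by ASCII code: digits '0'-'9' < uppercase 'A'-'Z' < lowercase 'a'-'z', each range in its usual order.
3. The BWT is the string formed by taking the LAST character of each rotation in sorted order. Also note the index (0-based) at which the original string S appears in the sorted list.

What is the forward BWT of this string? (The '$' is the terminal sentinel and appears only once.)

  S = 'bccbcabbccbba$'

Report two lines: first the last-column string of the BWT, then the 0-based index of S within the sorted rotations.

All 14 rotations (rotation i = S[i:]+S[:i]):
  rot[0] = bccbcabbccbba$
  rot[1] = ccbcabbccbba$b
  rot[2] = cbcabbccbba$bc
  rot[3] = bcabbccbba$bcc
  rot[4] = cabbccbba$bccb
  rot[5] = abbccbba$bccbc
  rot[6] = bbccbba$bccbca
  rot[7] = bccbba$bccbcab
  rot[8] = ccbba$bccbcabb
  rot[9] = cbba$bccbcabbc
  rot[10] = bba$bccbcabbcc
  rot[11] = ba$bccbcabbccb
  rot[12] = a$bccbcabbccbb
  rot[13] = $bccbcabbccbba
Sorted (with $ < everything):
  sorted[0] = $bccbcabbccbba  (last char: 'a')
  sorted[1] = a$bccbcabbccbb  (last char: 'b')
  sorted[2] = abbccbba$bccbc  (last char: 'c')
  sorted[3] = ba$bccbcabbccb  (last char: 'b')
  sorted[4] = bba$bccbcabbcc  (last char: 'c')
  sorted[5] = bbccbba$bccbca  (last char: 'a')
  sorted[6] = bcabbccbba$bcc  (last char: 'c')
  sorted[7] = bccbba$bccbcab  (last char: 'b')
  sorted[8] = bccbcabbccbba$  (last char: '$')
  sorted[9] = cabbccbba$bccb  (last char: 'b')
  sorted[10] = cbba$bccbcabbc  (last char: 'c')
  sorted[11] = cbcabbccbba$bc  (last char: 'c')
  sorted[12] = ccbba$bccbcabb  (last char: 'b')
  sorted[13] = ccbcabbccbba$b  (last char: 'b')
Last column: abcbcacb$bccbb
Original string S is at sorted index 8

Answer: abcbcacb$bccbb
8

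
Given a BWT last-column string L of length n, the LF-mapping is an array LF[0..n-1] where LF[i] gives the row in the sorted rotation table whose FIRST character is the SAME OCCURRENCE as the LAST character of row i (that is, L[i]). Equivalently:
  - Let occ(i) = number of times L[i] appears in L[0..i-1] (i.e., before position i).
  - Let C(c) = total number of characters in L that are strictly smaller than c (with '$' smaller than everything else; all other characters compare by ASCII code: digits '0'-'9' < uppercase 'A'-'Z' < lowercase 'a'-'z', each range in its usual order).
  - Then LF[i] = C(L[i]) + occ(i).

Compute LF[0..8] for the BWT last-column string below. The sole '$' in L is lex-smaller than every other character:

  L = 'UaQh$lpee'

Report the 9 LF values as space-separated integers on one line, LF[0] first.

Answer: 2 3 1 6 0 7 8 4 5

Derivation:
Char counts: '$':1, 'Q':1, 'U':1, 'a':1, 'e':2, 'h':1, 'l':1, 'p':1
C (first-col start): C('$')=0, C('Q')=1, C('U')=2, C('a')=3, C('e')=4, C('h')=6, C('l')=7, C('p')=8
L[0]='U': occ=0, LF[0]=C('U')+0=2+0=2
L[1]='a': occ=0, LF[1]=C('a')+0=3+0=3
L[2]='Q': occ=0, LF[2]=C('Q')+0=1+0=1
L[3]='h': occ=0, LF[3]=C('h')+0=6+0=6
L[4]='$': occ=0, LF[4]=C('$')+0=0+0=0
L[5]='l': occ=0, LF[5]=C('l')+0=7+0=7
L[6]='p': occ=0, LF[6]=C('p')+0=8+0=8
L[7]='e': occ=0, LF[7]=C('e')+0=4+0=4
L[8]='e': occ=1, LF[8]=C('e')+1=4+1=5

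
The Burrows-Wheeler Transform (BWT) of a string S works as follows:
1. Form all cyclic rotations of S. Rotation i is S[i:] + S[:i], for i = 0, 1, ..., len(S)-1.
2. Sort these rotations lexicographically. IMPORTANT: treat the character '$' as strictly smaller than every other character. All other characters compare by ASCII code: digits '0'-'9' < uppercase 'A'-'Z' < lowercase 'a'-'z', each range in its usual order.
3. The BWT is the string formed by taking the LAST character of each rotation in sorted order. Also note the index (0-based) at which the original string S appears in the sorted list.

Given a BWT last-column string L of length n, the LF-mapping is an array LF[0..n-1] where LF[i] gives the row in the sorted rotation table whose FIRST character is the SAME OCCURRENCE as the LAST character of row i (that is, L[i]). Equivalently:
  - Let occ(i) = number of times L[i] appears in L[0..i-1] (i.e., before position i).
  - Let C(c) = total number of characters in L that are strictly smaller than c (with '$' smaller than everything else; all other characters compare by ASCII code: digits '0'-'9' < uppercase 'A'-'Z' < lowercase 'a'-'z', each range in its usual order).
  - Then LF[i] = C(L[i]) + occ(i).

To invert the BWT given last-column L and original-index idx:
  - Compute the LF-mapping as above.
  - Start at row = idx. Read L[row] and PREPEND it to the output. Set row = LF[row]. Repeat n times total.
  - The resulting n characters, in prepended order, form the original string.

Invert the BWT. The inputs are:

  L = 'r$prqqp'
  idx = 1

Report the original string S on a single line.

Answer: pprqqr$

Derivation:
LF mapping: 5 0 1 6 3 4 2
Walk LF starting at row 1, prepending L[row]:
  step 1: row=1, L[1]='$', prepend. Next row=LF[1]=0
  step 2: row=0, L[0]='r', prepend. Next row=LF[0]=5
  step 3: row=5, L[5]='q', prepend. Next row=LF[5]=4
  step 4: row=4, L[4]='q', prepend. Next row=LF[4]=3
  step 5: row=3, L[3]='r', prepend. Next row=LF[3]=6
  step 6: row=6, L[6]='p', prepend. Next row=LF[6]=2
  step 7: row=2, L[2]='p', prepend. Next row=LF[2]=1
Reversed output: pprqqr$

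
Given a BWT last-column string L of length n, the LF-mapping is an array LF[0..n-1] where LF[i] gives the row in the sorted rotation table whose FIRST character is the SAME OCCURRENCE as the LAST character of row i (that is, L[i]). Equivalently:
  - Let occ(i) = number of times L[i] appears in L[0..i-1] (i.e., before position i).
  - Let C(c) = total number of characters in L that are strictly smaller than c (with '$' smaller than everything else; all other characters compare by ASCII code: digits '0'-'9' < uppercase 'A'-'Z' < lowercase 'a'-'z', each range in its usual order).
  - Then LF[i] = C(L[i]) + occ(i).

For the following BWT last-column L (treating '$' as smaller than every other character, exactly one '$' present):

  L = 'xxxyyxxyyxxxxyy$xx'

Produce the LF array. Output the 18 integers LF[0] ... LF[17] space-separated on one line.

Answer: 1 2 3 12 13 4 5 14 15 6 7 8 9 16 17 0 10 11

Derivation:
Char counts: '$':1, 'x':11, 'y':6
C (first-col start): C('$')=0, C('x')=1, C('y')=12
L[0]='x': occ=0, LF[0]=C('x')+0=1+0=1
L[1]='x': occ=1, LF[1]=C('x')+1=1+1=2
L[2]='x': occ=2, LF[2]=C('x')+2=1+2=3
L[3]='y': occ=0, LF[3]=C('y')+0=12+0=12
L[4]='y': occ=1, LF[4]=C('y')+1=12+1=13
L[5]='x': occ=3, LF[5]=C('x')+3=1+3=4
L[6]='x': occ=4, LF[6]=C('x')+4=1+4=5
L[7]='y': occ=2, LF[7]=C('y')+2=12+2=14
L[8]='y': occ=3, LF[8]=C('y')+3=12+3=15
L[9]='x': occ=5, LF[9]=C('x')+5=1+5=6
L[10]='x': occ=6, LF[10]=C('x')+6=1+6=7
L[11]='x': occ=7, LF[11]=C('x')+7=1+7=8
L[12]='x': occ=8, LF[12]=C('x')+8=1+8=9
L[13]='y': occ=4, LF[13]=C('y')+4=12+4=16
L[14]='y': occ=5, LF[14]=C('y')+5=12+5=17
L[15]='$': occ=0, LF[15]=C('$')+0=0+0=0
L[16]='x': occ=9, LF[16]=C('x')+9=1+9=10
L[17]='x': occ=10, LF[17]=C('x')+10=1+10=11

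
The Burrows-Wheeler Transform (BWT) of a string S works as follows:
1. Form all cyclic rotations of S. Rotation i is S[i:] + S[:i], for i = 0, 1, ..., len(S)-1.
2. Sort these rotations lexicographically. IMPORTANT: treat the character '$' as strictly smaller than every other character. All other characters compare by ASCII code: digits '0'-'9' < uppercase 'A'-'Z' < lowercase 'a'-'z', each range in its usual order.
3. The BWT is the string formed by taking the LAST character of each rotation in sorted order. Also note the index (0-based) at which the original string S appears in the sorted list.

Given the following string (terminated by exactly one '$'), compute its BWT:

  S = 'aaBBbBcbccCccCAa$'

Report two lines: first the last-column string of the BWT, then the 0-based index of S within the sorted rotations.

All 17 rotations (rotation i = S[i:]+S[:i]):
  rot[0] = aaBBbBcbccCccCAa$
  rot[1] = aBBbBcbccCccCAa$a
  rot[2] = BBbBcbccCccCAa$aa
  rot[3] = BbBcbccCccCAa$aaB
  rot[4] = bBcbccCccCAa$aaBB
  rot[5] = BcbccCccCAa$aaBBb
  rot[6] = cbccCccCAa$aaBBbB
  rot[7] = bccCccCAa$aaBBbBc
  rot[8] = ccCccCAa$aaBBbBcb
  rot[9] = cCccCAa$aaBBbBcbc
  rot[10] = CccCAa$aaBBbBcbcc
  rot[11] = ccCAa$aaBBbBcbccC
  rot[12] = cCAa$aaBBbBcbccCc
  rot[13] = CAa$aaBBbBcbccCcc
  rot[14] = Aa$aaBBbBcbccCccC
  rot[15] = a$aaBBbBcbccCccCA
  rot[16] = $aaBBbBcbccCccCAa
Sorted (with $ < everything):
  sorted[0] = $aaBBbBcbccCccCAa  (last char: 'a')
  sorted[1] = Aa$aaBBbBcbccCccC  (last char: 'C')
  sorted[2] = BBbBcbccCccCAa$aa  (last char: 'a')
  sorted[3] = BbBcbccCccCAa$aaB  (last char: 'B')
  sorted[4] = BcbccCccCAa$aaBBb  (last char: 'b')
  sorted[5] = CAa$aaBBbBcbccCcc  (last char: 'c')
  sorted[6] = CccCAa$aaBBbBcbcc  (last char: 'c')
  sorted[7] = a$aaBBbBcbccCccCA  (last char: 'A')
  sorted[8] = aBBbBcbccCccCAa$a  (last char: 'a')
  sorted[9] = aaBBbBcbccCccCAa$  (last char: '$')
  sorted[10] = bBcbccCccCAa$aaBB  (last char: 'B')
  sorted[11] = bccCccCAa$aaBBbBc  (last char: 'c')
  sorted[12] = cCAa$aaBBbBcbccCc  (last char: 'c')
  sorted[13] = cCccCAa$aaBBbBcbc  (last char: 'c')
  sorted[14] = cbccCccCAa$aaBBbB  (last char: 'B')
  sorted[15] = ccCAa$aaBBbBcbccC  (last char: 'C')
  sorted[16] = ccCccCAa$aaBBbBcb  (last char: 'b')
Last column: aCaBbccAa$BcccBCb
Original string S is at sorted index 9

Answer: aCaBbccAa$BcccBCb
9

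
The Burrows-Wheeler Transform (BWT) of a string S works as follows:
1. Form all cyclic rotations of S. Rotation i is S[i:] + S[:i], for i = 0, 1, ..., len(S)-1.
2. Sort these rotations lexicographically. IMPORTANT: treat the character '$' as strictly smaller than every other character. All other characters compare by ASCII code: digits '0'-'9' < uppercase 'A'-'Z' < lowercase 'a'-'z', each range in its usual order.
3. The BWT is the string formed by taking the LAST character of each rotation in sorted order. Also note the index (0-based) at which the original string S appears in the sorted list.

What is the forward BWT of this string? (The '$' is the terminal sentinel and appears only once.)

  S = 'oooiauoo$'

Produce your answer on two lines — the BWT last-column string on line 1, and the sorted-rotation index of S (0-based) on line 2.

Answer: oiooouo$a
7

Derivation:
All 9 rotations (rotation i = S[i:]+S[:i]):
  rot[0] = oooiauoo$
  rot[1] = ooiauoo$o
  rot[2] = oiauoo$oo
  rot[3] = iauoo$ooo
  rot[4] = auoo$oooi
  rot[5] = uoo$oooia
  rot[6] = oo$oooiau
  rot[7] = o$oooiauo
  rot[8] = $oooiauoo
Sorted (with $ < everything):
  sorted[0] = $oooiauoo  (last char: 'o')
  sorted[1] = auoo$oooi  (last char: 'i')
  sorted[2] = iauoo$ooo  (last char: 'o')
  sorted[3] = o$oooiauo  (last char: 'o')
  sorted[4] = oiauoo$oo  (last char: 'o')
  sorted[5] = oo$oooiau  (last char: 'u')
  sorted[6] = ooiauoo$o  (last char: 'o')
  sorted[7] = oooiauoo$  (last char: '$')
  sorted[8] = uoo$oooia  (last char: 'a')
Last column: oiooouo$a
Original string S is at sorted index 7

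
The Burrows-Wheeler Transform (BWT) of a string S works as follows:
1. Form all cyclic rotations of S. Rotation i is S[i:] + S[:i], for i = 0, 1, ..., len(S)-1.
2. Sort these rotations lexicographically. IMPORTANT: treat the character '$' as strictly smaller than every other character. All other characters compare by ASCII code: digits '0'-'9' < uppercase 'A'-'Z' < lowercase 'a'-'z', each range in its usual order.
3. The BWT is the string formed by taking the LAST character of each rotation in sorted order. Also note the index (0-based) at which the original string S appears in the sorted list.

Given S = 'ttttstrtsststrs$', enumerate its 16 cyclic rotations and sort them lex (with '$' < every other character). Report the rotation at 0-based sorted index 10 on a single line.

Answer: tsststrs$ttttstr

Derivation:
All 16 rotations (rotation i = S[i:]+S[:i]):
  rot[0] = ttttstrtsststrs$
  rot[1] = tttstrtsststrs$t
  rot[2] = ttstrtsststrs$tt
  rot[3] = tstrtsststrs$ttt
  rot[4] = strtsststrs$tttt
  rot[5] = trtsststrs$tttts
  rot[6] = rtsststrs$ttttst
  rot[7] = tsststrs$ttttstr
  rot[8] = sststrs$ttttstrt
  rot[9] = ststrs$ttttstrts
  rot[10] = tstrs$ttttstrtss
  rot[11] = strs$ttttstrtsst
  rot[12] = trs$ttttstrtssts
  rot[13] = rs$ttttstrtsstst
  rot[14] = s$ttttstrtsststr
  rot[15] = $ttttstrtsststrs
Sorted (with $ < everything):
  sorted[0] = $ttttstrtsststrs
  sorted[1] = rs$ttttstrtsstst
  sorted[2] = rtsststrs$ttttst
  sorted[3] = s$ttttstrtsststr
  sorted[4] = sststrs$ttttstrt
  sorted[5] = strs$ttttstrtsst
  sorted[6] = strtsststrs$tttt
  sorted[7] = ststrs$ttttstrts
  sorted[8] = trs$ttttstrtssts
  sorted[9] = trtsststrs$tttts
  sorted[10] = tsststrs$ttttstr
  sorted[11] = tstrs$ttttstrtss
  sorted[12] = tstrtsststrs$ttt
  sorted[13] = ttstrtsststrs$tt
  sorted[14] = tttstrtsststrs$t
  sorted[15] = ttttstrtsststrs$
sorted[10] = tsststrs$ttttstr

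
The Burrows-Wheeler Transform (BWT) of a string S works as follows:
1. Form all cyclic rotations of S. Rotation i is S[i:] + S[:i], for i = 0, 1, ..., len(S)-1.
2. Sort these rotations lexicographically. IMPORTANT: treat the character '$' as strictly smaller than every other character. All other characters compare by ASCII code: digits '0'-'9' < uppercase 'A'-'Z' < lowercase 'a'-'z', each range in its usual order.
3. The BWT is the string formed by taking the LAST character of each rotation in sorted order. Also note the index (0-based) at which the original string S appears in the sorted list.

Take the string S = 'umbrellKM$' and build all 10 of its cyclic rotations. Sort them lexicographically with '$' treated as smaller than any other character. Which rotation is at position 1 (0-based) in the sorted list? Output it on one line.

Answer: KM$umbrell

Derivation:
All 10 rotations (rotation i = S[i:]+S[:i]):
  rot[0] = umbrellKM$
  rot[1] = mbrellKM$u
  rot[2] = brellKM$um
  rot[3] = rellKM$umb
  rot[4] = ellKM$umbr
  rot[5] = llKM$umbre
  rot[6] = lKM$umbrel
  rot[7] = KM$umbrell
  rot[8] = M$umbrellK
  rot[9] = $umbrellKM
Sorted (with $ < everything):
  sorted[0] = $umbrellKM
  sorted[1] = KM$umbrell
  sorted[2] = M$umbrellK
  sorted[3] = brellKM$um
  sorted[4] = ellKM$umbr
  sorted[5] = lKM$umbrel
  sorted[6] = llKM$umbre
  sorted[7] = mbrellKM$u
  sorted[8] = rellKM$umb
  sorted[9] = umbrellKM$
sorted[1] = KM$umbrell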